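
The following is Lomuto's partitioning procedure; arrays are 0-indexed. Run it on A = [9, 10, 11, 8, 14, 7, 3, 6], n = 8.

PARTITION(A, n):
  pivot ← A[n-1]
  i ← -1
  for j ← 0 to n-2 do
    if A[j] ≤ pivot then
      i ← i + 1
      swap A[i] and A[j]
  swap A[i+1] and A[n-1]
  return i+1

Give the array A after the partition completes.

pivot = A[7] = 6; i = -1
j=0: A[0]=9 > 6 → no swap
j=1: A[1]=10 > 6 → no swap
j=2: A[2]=11 > 6 → no swap
j=3: A[3]=8 > 6 → no swap
j=4: A[4]=14 > 6 → no swap
j=5: A[5]=7 > 6 → no swap
j=6: A[6]=3 ≤ 6 → i=0, swap A[0],A[6] → [3, 10, 11, 8, 14, 7, 9, 6]
final swap A[1],A[7] → [3, 6, 11, 8, 14, 7, 9, 10]; return 1

[3, 6, 11, 8, 14, 7, 9, 10]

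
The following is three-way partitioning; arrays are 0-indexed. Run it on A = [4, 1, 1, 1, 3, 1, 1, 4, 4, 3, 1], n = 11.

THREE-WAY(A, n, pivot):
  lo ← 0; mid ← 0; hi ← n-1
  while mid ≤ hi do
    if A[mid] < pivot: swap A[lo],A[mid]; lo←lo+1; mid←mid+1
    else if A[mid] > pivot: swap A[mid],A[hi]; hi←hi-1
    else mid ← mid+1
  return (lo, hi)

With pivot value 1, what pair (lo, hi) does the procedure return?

(0, 5)

pivot = 1; lo=0, mid=0, hi=10
A[mid]=4>1: swap A[0],A[10]; hi=9 → [1, 1, 1, 1, 3, 1, 1, 4, 4, 3, 4]
A[mid]=1=1: mid=1
A[mid]=1=1: mid=2
A[mid]=1=1: mid=3
A[mid]=1=1: mid=4
A[mid]=3>1: swap A[4],A[9]; hi=8 → [1, 1, 1, 1, 3, 1, 1, 4, 4, 3, 4]
A[mid]=3>1: swap A[4],A[8]; hi=7 → [1, 1, 1, 1, 4, 1, 1, 4, 3, 3, 4]
A[mid]=4>1: swap A[4],A[7]; hi=6 → [1, 1, 1, 1, 4, 1, 1, 4, 3, 3, 4]
A[mid]=4>1: swap A[4],A[6]; hi=5 → [1, 1, 1, 1, 1, 1, 4, 4, 3, 3, 4]
A[mid]=1=1: mid=5
A[mid]=1=1: mid=6
end: lo=0, hi=5; A = [1, 1, 1, 1, 1, 1, 4, 4, 3, 3, 4]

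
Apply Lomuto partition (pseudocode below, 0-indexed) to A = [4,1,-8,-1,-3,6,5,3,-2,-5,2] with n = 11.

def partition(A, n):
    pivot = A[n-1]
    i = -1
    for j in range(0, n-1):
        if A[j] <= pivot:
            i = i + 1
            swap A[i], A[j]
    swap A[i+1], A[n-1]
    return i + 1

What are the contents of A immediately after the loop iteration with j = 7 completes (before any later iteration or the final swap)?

[1,-8,-1,-3,4,6,5,3,-2,-5,2]

pivot=2, i=-1
j=0: 4>2, skip
j=1: 1≤2, i=0, swap(0,1) ⇒ [1,4,-8,-1,-3,6,5,3,-2,-5,2]
j=2: -8≤2, i=1, swap(1,2) ⇒ [1,-8,4,-1,-3,6,5,3,-2,-5,2]
j=3: -1≤2, i=2, swap(2,3) ⇒ [1,-8,-1,4,-3,6,5,3,-2,-5,2]
j=4: -3≤2, i=3, swap(3,4) ⇒ [1,-8,-1,-3,4,6,5,3,-2,-5,2]
j=5: 6>2, skip
j=6: 5>2, skip
j=7: 3>2, skip
(after j=7) A = [1,-8,-1,-3,4,6,5,3,-2,-5,2]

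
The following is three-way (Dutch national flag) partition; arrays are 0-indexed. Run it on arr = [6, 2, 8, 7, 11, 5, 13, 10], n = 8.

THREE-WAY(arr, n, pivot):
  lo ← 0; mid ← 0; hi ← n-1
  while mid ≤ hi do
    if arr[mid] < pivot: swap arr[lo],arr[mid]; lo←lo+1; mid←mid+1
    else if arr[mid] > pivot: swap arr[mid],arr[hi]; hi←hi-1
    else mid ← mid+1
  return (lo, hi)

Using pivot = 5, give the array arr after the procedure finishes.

[2, 5, 7, 11, 8, 13, 10, 6]

pivot = 5; lo=0, mid=0, hi=7
arr[mid]=6>5: swap arr[0],arr[7]; hi=6 → [10, 2, 8, 7, 11, 5, 13, 6]
arr[mid]=10>5: swap arr[0],arr[6]; hi=5 → [13, 2, 8, 7, 11, 5, 10, 6]
arr[mid]=13>5: swap arr[0],arr[5]; hi=4 → [5, 2, 8, 7, 11, 13, 10, 6]
arr[mid]=5=5: mid=1
arr[mid]=2<5: swap arr[0],arr[1]; lo=1,mid=2 → [2, 5, 8, 7, 11, 13, 10, 6]
arr[mid]=8>5: swap arr[2],arr[4]; hi=3 → [2, 5, 11, 7, 8, 13, 10, 6]
arr[mid]=11>5: swap arr[2],arr[3]; hi=2 → [2, 5, 7, 11, 8, 13, 10, 6]
arr[mid]=7>5: swap arr[2],arr[2]; hi=1 → [2, 5, 7, 11, 8, 13, 10, 6]
end: lo=1, hi=1; arr = [2, 5, 7, 11, 8, 13, 10, 6]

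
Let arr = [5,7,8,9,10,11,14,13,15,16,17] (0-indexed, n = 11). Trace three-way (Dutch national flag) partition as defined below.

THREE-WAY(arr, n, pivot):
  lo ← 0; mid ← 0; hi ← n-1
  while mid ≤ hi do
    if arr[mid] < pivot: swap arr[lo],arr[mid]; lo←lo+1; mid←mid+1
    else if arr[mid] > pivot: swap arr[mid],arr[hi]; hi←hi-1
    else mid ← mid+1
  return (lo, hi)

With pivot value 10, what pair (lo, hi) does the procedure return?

(4, 4)

pivot = 10; lo=0, mid=0, hi=10
arr[mid]=5<10: swap arr[0],arr[0]; lo=1,mid=1 → [5,7,8,9,10,11,14,13,15,16,17]
arr[mid]=7<10: swap arr[1],arr[1]; lo=2,mid=2 → [5,7,8,9,10,11,14,13,15,16,17]
arr[mid]=8<10: swap arr[2],arr[2]; lo=3,mid=3 → [5,7,8,9,10,11,14,13,15,16,17]
arr[mid]=9<10: swap arr[3],arr[3]; lo=4,mid=4 → [5,7,8,9,10,11,14,13,15,16,17]
arr[mid]=10=10: mid=5
arr[mid]=11>10: swap arr[5],arr[10]; hi=9 → [5,7,8,9,10,17,14,13,15,16,11]
arr[mid]=17>10: swap arr[5],arr[9]; hi=8 → [5,7,8,9,10,16,14,13,15,17,11]
arr[mid]=16>10: swap arr[5],arr[8]; hi=7 → [5,7,8,9,10,15,14,13,16,17,11]
arr[mid]=15>10: swap arr[5],arr[7]; hi=6 → [5,7,8,9,10,13,14,15,16,17,11]
arr[mid]=13>10: swap arr[5],arr[6]; hi=5 → [5,7,8,9,10,14,13,15,16,17,11]
arr[mid]=14>10: swap arr[5],arr[5]; hi=4 → [5,7,8,9,10,14,13,15,16,17,11]
end: lo=4, hi=4; arr = [5,7,8,9,10,14,13,15,16,17,11]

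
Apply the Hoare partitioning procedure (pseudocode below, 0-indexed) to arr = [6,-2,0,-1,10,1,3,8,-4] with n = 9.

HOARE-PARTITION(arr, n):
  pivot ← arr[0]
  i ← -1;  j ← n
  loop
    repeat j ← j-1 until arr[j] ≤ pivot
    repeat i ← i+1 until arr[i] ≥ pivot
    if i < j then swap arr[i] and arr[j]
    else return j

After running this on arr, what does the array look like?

pivot=6
j stops at 8 (-4), i stops at 0 (6); swap ⇒ [-4,-2,0,-1,10,1,3,8,6]
j stops at 6 (3), i stops at 4 (10); swap ⇒ [-4,-2,0,-1,3,1,10,8,6]
j stops at 5, i stops at 6; i≥j ⇒ return 5. arr=[-4,-2,0,-1,3,1,10,8,6]

[-4,-2,0,-1,3,1,10,8,6]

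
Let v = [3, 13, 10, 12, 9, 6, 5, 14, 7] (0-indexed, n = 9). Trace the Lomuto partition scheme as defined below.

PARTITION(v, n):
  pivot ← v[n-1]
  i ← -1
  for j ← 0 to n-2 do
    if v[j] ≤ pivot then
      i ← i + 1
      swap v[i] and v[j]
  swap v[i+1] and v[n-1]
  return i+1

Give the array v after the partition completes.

pivot=7, i=-1
j=0: 3≤7, i=0, swap(0,0) ⇒ [3, 13, 10, 12, 9, 6, 5, 14, 7]
j=1: 13>7, skip
j=2: 10>7, skip
j=3: 12>7, skip
j=4: 9>7, skip
j=5: 6≤7, i=1, swap(1,5) ⇒ [3, 6, 10, 12, 9, 13, 5, 14, 7]
j=6: 5≤7, i=2, swap(2,6) ⇒ [3, 6, 5, 12, 9, 13, 10, 14, 7]
j=7: 14>7, skip
swap(3,8) ⇒ [3, 6, 5, 7, 9, 13, 10, 14, 12]; return 3

[3, 6, 5, 7, 9, 13, 10, 14, 12]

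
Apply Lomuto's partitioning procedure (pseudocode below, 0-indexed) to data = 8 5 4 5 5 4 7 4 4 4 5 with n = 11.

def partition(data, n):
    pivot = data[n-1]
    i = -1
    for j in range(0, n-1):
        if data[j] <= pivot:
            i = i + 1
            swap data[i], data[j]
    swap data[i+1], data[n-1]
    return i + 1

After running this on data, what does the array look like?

pivot = data[10] = 5; i = -1
j=0: data[0]=8 > 5 → no swap
j=1: data[1]=5 ≤ 5 → i=0, swap data[0],data[1] → 5 8 4 5 5 4 7 4 4 4 5
j=2: data[2]=4 ≤ 5 → i=1, swap data[1],data[2] → 5 4 8 5 5 4 7 4 4 4 5
j=3: data[3]=5 ≤ 5 → i=2, swap data[2],data[3] → 5 4 5 8 5 4 7 4 4 4 5
j=4: data[4]=5 ≤ 5 → i=3, swap data[3],data[4] → 5 4 5 5 8 4 7 4 4 4 5
j=5: data[5]=4 ≤ 5 → i=4, swap data[4],data[5] → 5 4 5 5 4 8 7 4 4 4 5
j=6: data[6]=7 > 5 → no swap
j=7: data[7]=4 ≤ 5 → i=5, swap data[5],data[7] → 5 4 5 5 4 4 7 8 4 4 5
j=8: data[8]=4 ≤ 5 → i=6, swap data[6],data[8] → 5 4 5 5 4 4 4 8 7 4 5
j=9: data[9]=4 ≤ 5 → i=7, swap data[7],data[9] → 5 4 5 5 4 4 4 4 7 8 5
final swap data[8],data[10] → 5 4 5 5 4 4 4 4 5 8 7; return 8

5 4 5 5 4 4 4 4 5 8 7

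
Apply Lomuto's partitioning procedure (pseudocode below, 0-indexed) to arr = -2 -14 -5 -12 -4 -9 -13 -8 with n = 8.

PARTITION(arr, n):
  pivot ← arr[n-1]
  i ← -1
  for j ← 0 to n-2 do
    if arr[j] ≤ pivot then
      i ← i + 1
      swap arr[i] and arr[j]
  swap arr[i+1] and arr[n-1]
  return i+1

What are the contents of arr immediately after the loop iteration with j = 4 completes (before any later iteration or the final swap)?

-14 -12 -5 -2 -4 -9 -13 -8

pivot = arr[7] = -8; i = -1
j=0: arr[0]=-2 > -8 → no swap
j=1: arr[1]=-14 ≤ -8 → i=0, swap arr[0],arr[1] → -14 -2 -5 -12 -4 -9 -13 -8
j=2: arr[2]=-5 > -8 → no swap
j=3: arr[3]=-12 ≤ -8 → i=1, swap arr[1],arr[3] → -14 -12 -5 -2 -4 -9 -13 -8
j=4: arr[4]=-4 > -8 → no swap
(after j=4) arr = -14 -12 -5 -2 -4 -9 -13 -8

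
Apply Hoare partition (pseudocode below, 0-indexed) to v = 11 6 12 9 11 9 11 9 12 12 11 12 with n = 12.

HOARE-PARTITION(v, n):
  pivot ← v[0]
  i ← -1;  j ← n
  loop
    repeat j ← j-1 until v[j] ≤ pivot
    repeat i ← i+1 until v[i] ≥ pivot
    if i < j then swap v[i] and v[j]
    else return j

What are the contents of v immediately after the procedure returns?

11 6 9 9 11 9 11 12 12 12 11 12

pivot = v[0] = 11; i = -1, j = 12
j→10 (v[10]=11≤11), i→0 (v[0]=11≥11); i<j, swap → 11 6 12 9 11 9 11 9 12 12 11 12
j→7 (v[7]=9≤11), i→2 (v[2]=12≥11); i<j, swap → 11 6 9 9 11 9 11 12 12 12 11 12
j→6 (v[6]=11≤11), i→4 (v[4]=11≥11); i<j, swap → 11 6 9 9 11 9 11 12 12 12 11 12
j→5, i→6; i≥j, return j=5. v = 11 6 9 9 11 9 11 12 12 12 11 12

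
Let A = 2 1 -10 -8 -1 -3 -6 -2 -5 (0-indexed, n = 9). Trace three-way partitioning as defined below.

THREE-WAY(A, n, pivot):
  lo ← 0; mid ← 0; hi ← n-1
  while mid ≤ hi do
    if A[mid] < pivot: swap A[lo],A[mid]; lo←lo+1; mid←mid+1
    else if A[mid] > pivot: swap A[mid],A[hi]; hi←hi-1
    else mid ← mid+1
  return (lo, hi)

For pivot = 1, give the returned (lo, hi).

pivot = 1; lo=0, mid=0, hi=8
A[mid]=2>1: swap A[0],A[8]; hi=7 → -5 1 -10 -8 -1 -3 -6 -2 2
A[mid]=-5<1: swap A[0],A[0]; lo=1,mid=1 → -5 1 -10 -8 -1 -3 -6 -2 2
A[mid]=1=1: mid=2
A[mid]=-10<1: swap A[1],A[2]; lo=2,mid=3 → -5 -10 1 -8 -1 -3 -6 -2 2
A[mid]=-8<1: swap A[2],A[3]; lo=3,mid=4 → -5 -10 -8 1 -1 -3 -6 -2 2
A[mid]=-1<1: swap A[3],A[4]; lo=4,mid=5 → -5 -10 -8 -1 1 -3 -6 -2 2
A[mid]=-3<1: swap A[4],A[5]; lo=5,mid=6 → -5 -10 -8 -1 -3 1 -6 -2 2
A[mid]=-6<1: swap A[5],A[6]; lo=6,mid=7 → -5 -10 -8 -1 -3 -6 1 -2 2
A[mid]=-2<1: swap A[6],A[7]; lo=7,mid=8 → -5 -10 -8 -1 -3 -6 -2 1 2
end: lo=7, hi=7; A = -5 -10 -8 -1 -3 -6 -2 1 2

(7, 7)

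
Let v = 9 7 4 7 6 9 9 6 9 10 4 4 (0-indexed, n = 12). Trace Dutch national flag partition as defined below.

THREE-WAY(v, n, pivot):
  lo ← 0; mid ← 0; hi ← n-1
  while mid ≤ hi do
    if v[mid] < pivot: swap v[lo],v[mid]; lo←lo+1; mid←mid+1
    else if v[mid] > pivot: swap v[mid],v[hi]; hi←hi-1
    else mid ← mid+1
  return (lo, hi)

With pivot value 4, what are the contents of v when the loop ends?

lo=0 mid=0 hi=11
9>4: swap(0,11), hi=10 ⇒ 4 7 4 7 6 9 9 6 9 10 4 9
4=4: mid=1
7>4: swap(1,10), hi=9 ⇒ 4 4 4 7 6 9 9 6 9 10 7 9
4=4: mid=2
4=4: mid=3
7>4: swap(3,9), hi=8 ⇒ 4 4 4 10 6 9 9 6 9 7 7 9
10>4: swap(3,8), hi=7 ⇒ 4 4 4 9 6 9 9 6 10 7 7 9
9>4: swap(3,7), hi=6 ⇒ 4 4 4 6 6 9 9 9 10 7 7 9
6>4: swap(3,6), hi=5 ⇒ 4 4 4 9 6 9 6 9 10 7 7 9
9>4: swap(3,5), hi=4 ⇒ 4 4 4 9 6 9 6 9 10 7 7 9
9>4: swap(3,4), hi=3 ⇒ 4 4 4 6 9 9 6 9 10 7 7 9
6>4: swap(3,3), hi=2 ⇒ 4 4 4 6 9 9 6 9 10 7 7 9
done. lo=0 hi=2; v=4 4 4 6 9 9 6 9 10 7 7 9

4 4 4 6 9 9 6 9 10 7 7 9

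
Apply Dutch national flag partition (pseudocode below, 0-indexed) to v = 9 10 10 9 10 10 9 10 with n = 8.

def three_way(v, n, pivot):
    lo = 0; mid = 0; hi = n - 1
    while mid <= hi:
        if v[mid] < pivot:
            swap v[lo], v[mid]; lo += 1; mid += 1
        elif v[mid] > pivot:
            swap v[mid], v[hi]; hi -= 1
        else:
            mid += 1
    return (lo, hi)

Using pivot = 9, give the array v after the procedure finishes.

9 9 9 10 10 10 10 10

pivot = 9; lo=0, mid=0, hi=7
v[mid]=9=9: mid=1
v[mid]=10>9: swap v[1],v[7]; hi=6 → 9 10 10 9 10 10 9 10
v[mid]=10>9: swap v[1],v[6]; hi=5 → 9 9 10 9 10 10 10 10
v[mid]=9=9: mid=2
v[mid]=10>9: swap v[2],v[5]; hi=4 → 9 9 10 9 10 10 10 10
v[mid]=10>9: swap v[2],v[4]; hi=3 → 9 9 10 9 10 10 10 10
v[mid]=10>9: swap v[2],v[3]; hi=2 → 9 9 9 10 10 10 10 10
v[mid]=9=9: mid=3
end: lo=0, hi=2; v = 9 9 9 10 10 10 10 10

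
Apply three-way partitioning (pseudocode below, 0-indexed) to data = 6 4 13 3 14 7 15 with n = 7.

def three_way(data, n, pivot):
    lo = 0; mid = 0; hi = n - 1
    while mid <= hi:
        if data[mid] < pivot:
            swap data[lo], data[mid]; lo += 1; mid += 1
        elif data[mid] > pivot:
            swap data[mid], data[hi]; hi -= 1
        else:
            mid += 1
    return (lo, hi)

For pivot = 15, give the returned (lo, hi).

pivot = 15; lo=0, mid=0, hi=6
data[mid]=6<15: swap data[0],data[0]; lo=1,mid=1 → 6 4 13 3 14 7 15
data[mid]=4<15: swap data[1],data[1]; lo=2,mid=2 → 6 4 13 3 14 7 15
data[mid]=13<15: swap data[2],data[2]; lo=3,mid=3 → 6 4 13 3 14 7 15
data[mid]=3<15: swap data[3],data[3]; lo=4,mid=4 → 6 4 13 3 14 7 15
data[mid]=14<15: swap data[4],data[4]; lo=5,mid=5 → 6 4 13 3 14 7 15
data[mid]=7<15: swap data[5],data[5]; lo=6,mid=6 → 6 4 13 3 14 7 15
data[mid]=15=15: mid=7
end: lo=6, hi=6; data = 6 4 13 3 14 7 15

(6, 6)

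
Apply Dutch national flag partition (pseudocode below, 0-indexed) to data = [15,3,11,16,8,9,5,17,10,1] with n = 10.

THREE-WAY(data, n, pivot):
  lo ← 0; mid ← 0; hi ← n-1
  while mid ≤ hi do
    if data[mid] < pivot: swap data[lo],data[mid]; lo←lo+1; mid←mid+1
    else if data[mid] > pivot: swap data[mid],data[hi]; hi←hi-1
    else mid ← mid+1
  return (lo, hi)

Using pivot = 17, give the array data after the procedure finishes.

pivot = 17; lo=0, mid=0, hi=9
data[mid]=15<17: swap data[0],data[0]; lo=1,mid=1 → [15,3,11,16,8,9,5,17,10,1]
data[mid]=3<17: swap data[1],data[1]; lo=2,mid=2 → [15,3,11,16,8,9,5,17,10,1]
data[mid]=11<17: swap data[2],data[2]; lo=3,mid=3 → [15,3,11,16,8,9,5,17,10,1]
data[mid]=16<17: swap data[3],data[3]; lo=4,mid=4 → [15,3,11,16,8,9,5,17,10,1]
data[mid]=8<17: swap data[4],data[4]; lo=5,mid=5 → [15,3,11,16,8,9,5,17,10,1]
data[mid]=9<17: swap data[5],data[5]; lo=6,mid=6 → [15,3,11,16,8,9,5,17,10,1]
data[mid]=5<17: swap data[6],data[6]; lo=7,mid=7 → [15,3,11,16,8,9,5,17,10,1]
data[mid]=17=17: mid=8
data[mid]=10<17: swap data[7],data[8]; lo=8,mid=9 → [15,3,11,16,8,9,5,10,17,1]
data[mid]=1<17: swap data[8],data[9]; lo=9,mid=10 → [15,3,11,16,8,9,5,10,1,17]
end: lo=9, hi=9; data = [15,3,11,16,8,9,5,10,1,17]

[15,3,11,16,8,9,5,10,1,17]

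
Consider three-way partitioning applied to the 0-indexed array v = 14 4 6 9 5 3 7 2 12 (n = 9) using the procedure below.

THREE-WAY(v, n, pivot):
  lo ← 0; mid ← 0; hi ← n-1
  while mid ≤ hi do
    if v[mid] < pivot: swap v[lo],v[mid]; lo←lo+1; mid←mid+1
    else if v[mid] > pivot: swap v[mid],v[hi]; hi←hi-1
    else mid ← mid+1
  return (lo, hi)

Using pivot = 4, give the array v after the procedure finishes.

2 3 4 5 9 7 6 12 14

pivot = 4; lo=0, mid=0, hi=8
v[mid]=14>4: swap v[0],v[8]; hi=7 → 12 4 6 9 5 3 7 2 14
v[mid]=12>4: swap v[0],v[7]; hi=6 → 2 4 6 9 5 3 7 12 14
v[mid]=2<4: swap v[0],v[0]; lo=1,mid=1 → 2 4 6 9 5 3 7 12 14
v[mid]=4=4: mid=2
v[mid]=6>4: swap v[2],v[6]; hi=5 → 2 4 7 9 5 3 6 12 14
v[mid]=7>4: swap v[2],v[5]; hi=4 → 2 4 3 9 5 7 6 12 14
v[mid]=3<4: swap v[1],v[2]; lo=2,mid=3 → 2 3 4 9 5 7 6 12 14
v[mid]=9>4: swap v[3],v[4]; hi=3 → 2 3 4 5 9 7 6 12 14
v[mid]=5>4: swap v[3],v[3]; hi=2 → 2 3 4 5 9 7 6 12 14
end: lo=2, hi=2; v = 2 3 4 5 9 7 6 12 14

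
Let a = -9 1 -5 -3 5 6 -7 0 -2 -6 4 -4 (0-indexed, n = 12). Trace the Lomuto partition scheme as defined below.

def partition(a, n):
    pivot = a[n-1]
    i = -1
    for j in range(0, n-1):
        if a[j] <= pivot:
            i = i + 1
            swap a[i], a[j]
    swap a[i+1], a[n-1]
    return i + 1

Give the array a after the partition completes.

-9 -5 -7 -6 -4 6 1 0 -2 -3 4 5

pivot=-4, i=-1
j=0: -9≤-4, i=0, swap(0,0) ⇒ -9 1 -5 -3 5 6 -7 0 -2 -6 4 -4
j=1: 1>-4, skip
j=2: -5≤-4, i=1, swap(1,2) ⇒ -9 -5 1 -3 5 6 -7 0 -2 -6 4 -4
j=3: -3>-4, skip
j=4: 5>-4, skip
j=5: 6>-4, skip
j=6: -7≤-4, i=2, swap(2,6) ⇒ -9 -5 -7 -3 5 6 1 0 -2 -6 4 -4
j=7: 0>-4, skip
j=8: -2>-4, skip
j=9: -6≤-4, i=3, swap(3,9) ⇒ -9 -5 -7 -6 5 6 1 0 -2 -3 4 -4
j=10: 4>-4, skip
swap(4,11) ⇒ -9 -5 -7 -6 -4 6 1 0 -2 -3 4 5; return 4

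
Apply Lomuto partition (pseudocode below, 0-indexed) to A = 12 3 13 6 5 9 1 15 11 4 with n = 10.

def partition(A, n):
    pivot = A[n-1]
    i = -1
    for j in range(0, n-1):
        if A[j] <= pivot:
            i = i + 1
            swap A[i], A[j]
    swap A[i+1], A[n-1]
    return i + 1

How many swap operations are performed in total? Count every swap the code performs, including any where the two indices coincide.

pivot = A[9] = 4; i = -1
j=0: A[0]=12 > 4 → no swap
j=1: A[1]=3 ≤ 4 → i=0, swap A[0],A[1] → 3 12 13 6 5 9 1 15 11 4
j=2: A[2]=13 > 4 → no swap
j=3: A[3]=6 > 4 → no swap
j=4: A[4]=5 > 4 → no swap
j=5: A[5]=9 > 4 → no swap
j=6: A[6]=1 ≤ 4 → i=1, swap A[1],A[6] → 3 1 13 6 5 9 12 15 11 4
j=7: A[7]=15 > 4 → no swap
j=8: A[8]=11 > 4 → no swap
final swap A[2],A[9] → 3 1 4 6 5 9 12 15 11 13; return 2

3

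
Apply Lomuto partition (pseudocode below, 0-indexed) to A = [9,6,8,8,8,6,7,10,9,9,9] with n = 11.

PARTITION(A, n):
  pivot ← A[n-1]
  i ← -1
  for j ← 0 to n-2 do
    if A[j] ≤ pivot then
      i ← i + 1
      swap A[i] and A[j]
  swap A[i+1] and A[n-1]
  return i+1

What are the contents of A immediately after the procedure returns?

[9,6,8,8,8,6,7,9,9,9,10]

pivot = A[10] = 9; i = -1
j=0: A[0]=9 ≤ 9 → i=0, swap A[0],A[0] (no change) → [9,6,8,8,8,6,7,10,9,9,9]
j=1: A[1]=6 ≤ 9 → i=1, swap A[1],A[1] (no change) → [9,6,8,8,8,6,7,10,9,9,9]
j=2: A[2]=8 ≤ 9 → i=2, swap A[2],A[2] (no change) → [9,6,8,8,8,6,7,10,9,9,9]
j=3: A[3]=8 ≤ 9 → i=3, swap A[3],A[3] (no change) → [9,6,8,8,8,6,7,10,9,9,9]
j=4: A[4]=8 ≤ 9 → i=4, swap A[4],A[4] (no change) → [9,6,8,8,8,6,7,10,9,9,9]
j=5: A[5]=6 ≤ 9 → i=5, swap A[5],A[5] (no change) → [9,6,8,8,8,6,7,10,9,9,9]
j=6: A[6]=7 ≤ 9 → i=6, swap A[6],A[6] (no change) → [9,6,8,8,8,6,7,10,9,9,9]
j=7: A[7]=10 > 9 → no swap
j=8: A[8]=9 ≤ 9 → i=7, swap A[7],A[8] → [9,6,8,8,8,6,7,9,10,9,9]
j=9: A[9]=9 ≤ 9 → i=8, swap A[8],A[9] → [9,6,8,8,8,6,7,9,9,10,9]
final swap A[9],A[10] → [9,6,8,8,8,6,7,9,9,9,10]; return 9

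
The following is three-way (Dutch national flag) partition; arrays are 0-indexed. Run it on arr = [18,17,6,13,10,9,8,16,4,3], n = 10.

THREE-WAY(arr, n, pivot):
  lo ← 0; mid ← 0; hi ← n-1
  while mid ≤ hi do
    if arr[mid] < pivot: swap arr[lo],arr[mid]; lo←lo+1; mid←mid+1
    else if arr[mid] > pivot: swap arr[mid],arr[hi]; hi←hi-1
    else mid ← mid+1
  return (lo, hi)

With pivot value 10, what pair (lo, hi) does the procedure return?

lo=0 mid=0 hi=9
18>10: swap(0,9), hi=8 ⇒ [3,17,6,13,10,9,8,16,4,18]
3<10: swap(0,0), lo=1 mid=1 ⇒ [3,17,6,13,10,9,8,16,4,18]
17>10: swap(1,8), hi=7 ⇒ [3,4,6,13,10,9,8,16,17,18]
4<10: swap(1,1), lo=2 mid=2 ⇒ [3,4,6,13,10,9,8,16,17,18]
6<10: swap(2,2), lo=3 mid=3 ⇒ [3,4,6,13,10,9,8,16,17,18]
13>10: swap(3,7), hi=6 ⇒ [3,4,6,16,10,9,8,13,17,18]
16>10: swap(3,6), hi=5 ⇒ [3,4,6,8,10,9,16,13,17,18]
8<10: swap(3,3), lo=4 mid=4 ⇒ [3,4,6,8,10,9,16,13,17,18]
10=10: mid=5
9<10: swap(4,5), lo=5 mid=6 ⇒ [3,4,6,8,9,10,16,13,17,18]
done. lo=5 hi=5; arr=[3,4,6,8,9,10,16,13,17,18]

(5, 5)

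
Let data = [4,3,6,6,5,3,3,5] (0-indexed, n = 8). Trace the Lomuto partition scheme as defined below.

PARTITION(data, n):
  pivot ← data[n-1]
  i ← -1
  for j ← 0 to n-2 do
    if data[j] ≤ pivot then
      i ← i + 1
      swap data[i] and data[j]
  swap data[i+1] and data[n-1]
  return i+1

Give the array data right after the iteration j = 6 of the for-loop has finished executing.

pivot=5, i=-1
j=0: 4≤5, i=0, swap(0,0) ⇒ [4,3,6,6,5,3,3,5]
j=1: 3≤5, i=1, swap(1,1) ⇒ [4,3,6,6,5,3,3,5]
j=2: 6>5, skip
j=3: 6>5, skip
j=4: 5≤5, i=2, swap(2,4) ⇒ [4,3,5,6,6,3,3,5]
j=5: 3≤5, i=3, swap(3,5) ⇒ [4,3,5,3,6,6,3,5]
j=6: 3≤5, i=4, swap(4,6) ⇒ [4,3,5,3,3,6,6,5]
(after j=6) data = [4,3,5,3,3,6,6,5]

[4,3,5,3,3,6,6,5]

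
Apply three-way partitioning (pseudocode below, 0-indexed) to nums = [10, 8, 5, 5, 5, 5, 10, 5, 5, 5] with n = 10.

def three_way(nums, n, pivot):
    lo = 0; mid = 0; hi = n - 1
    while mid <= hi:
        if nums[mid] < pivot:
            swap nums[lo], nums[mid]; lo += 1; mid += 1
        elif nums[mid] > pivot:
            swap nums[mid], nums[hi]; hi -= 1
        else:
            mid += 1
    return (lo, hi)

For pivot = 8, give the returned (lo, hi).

lo=0 mid=0 hi=9
10>8: swap(0,9), hi=8 ⇒ [5, 8, 5, 5, 5, 5, 10, 5, 5, 10]
5<8: swap(0,0), lo=1 mid=1 ⇒ [5, 8, 5, 5, 5, 5, 10, 5, 5, 10]
8=8: mid=2
5<8: swap(1,2), lo=2 mid=3 ⇒ [5, 5, 8, 5, 5, 5, 10, 5, 5, 10]
5<8: swap(2,3), lo=3 mid=4 ⇒ [5, 5, 5, 8, 5, 5, 10, 5, 5, 10]
5<8: swap(3,4), lo=4 mid=5 ⇒ [5, 5, 5, 5, 8, 5, 10, 5, 5, 10]
5<8: swap(4,5), lo=5 mid=6 ⇒ [5, 5, 5, 5, 5, 8, 10, 5, 5, 10]
10>8: swap(6,8), hi=7 ⇒ [5, 5, 5, 5, 5, 8, 5, 5, 10, 10]
5<8: swap(5,6), lo=6 mid=7 ⇒ [5, 5, 5, 5, 5, 5, 8, 5, 10, 10]
5<8: swap(6,7), lo=7 mid=8 ⇒ [5, 5, 5, 5, 5, 5, 5, 8, 10, 10]
done. lo=7 hi=7; nums=[5, 5, 5, 5, 5, 5, 5, 8, 10, 10]

(7, 7)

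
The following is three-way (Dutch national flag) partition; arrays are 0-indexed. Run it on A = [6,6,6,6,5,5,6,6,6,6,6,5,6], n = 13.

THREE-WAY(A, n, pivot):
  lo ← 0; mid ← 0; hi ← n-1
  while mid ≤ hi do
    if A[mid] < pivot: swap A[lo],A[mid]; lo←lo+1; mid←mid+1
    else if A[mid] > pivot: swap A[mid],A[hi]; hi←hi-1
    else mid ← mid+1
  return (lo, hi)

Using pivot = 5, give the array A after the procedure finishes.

[5,5,5,6,6,6,6,6,6,6,6,6,6]

pivot = 5; lo=0, mid=0, hi=12
A[mid]=6>5: swap A[0],A[12]; hi=11 → [6,6,6,6,5,5,6,6,6,6,6,5,6]
A[mid]=6>5: swap A[0],A[11]; hi=10 → [5,6,6,6,5,5,6,6,6,6,6,6,6]
A[mid]=5=5: mid=1
A[mid]=6>5: swap A[1],A[10]; hi=9 → [5,6,6,6,5,5,6,6,6,6,6,6,6]
A[mid]=6>5: swap A[1],A[9]; hi=8 → [5,6,6,6,5,5,6,6,6,6,6,6,6]
A[mid]=6>5: swap A[1],A[8]; hi=7 → [5,6,6,6,5,5,6,6,6,6,6,6,6]
A[mid]=6>5: swap A[1],A[7]; hi=6 → [5,6,6,6,5,5,6,6,6,6,6,6,6]
A[mid]=6>5: swap A[1],A[6]; hi=5 → [5,6,6,6,5,5,6,6,6,6,6,6,6]
A[mid]=6>5: swap A[1],A[5]; hi=4 → [5,5,6,6,5,6,6,6,6,6,6,6,6]
A[mid]=5=5: mid=2
A[mid]=6>5: swap A[2],A[4]; hi=3 → [5,5,5,6,6,6,6,6,6,6,6,6,6]
A[mid]=5=5: mid=3
A[mid]=6>5: swap A[3],A[3]; hi=2 → [5,5,5,6,6,6,6,6,6,6,6,6,6]
end: lo=0, hi=2; A = [5,5,5,6,6,6,6,6,6,6,6,6,6]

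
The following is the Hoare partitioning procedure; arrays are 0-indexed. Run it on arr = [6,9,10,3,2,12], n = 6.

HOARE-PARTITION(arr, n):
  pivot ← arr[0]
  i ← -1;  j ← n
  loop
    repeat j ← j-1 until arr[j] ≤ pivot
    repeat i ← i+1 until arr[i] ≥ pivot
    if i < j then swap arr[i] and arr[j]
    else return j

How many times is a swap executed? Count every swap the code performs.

2

pivot=6
j stops at 4 (2), i stops at 0 (6); swap ⇒ [2,9,10,3,6,12]
j stops at 3 (3), i stops at 1 (9); swap ⇒ [2,3,10,9,6,12]
j stops at 1, i stops at 2; i≥j ⇒ return 1. arr=[2,3,10,9,6,12]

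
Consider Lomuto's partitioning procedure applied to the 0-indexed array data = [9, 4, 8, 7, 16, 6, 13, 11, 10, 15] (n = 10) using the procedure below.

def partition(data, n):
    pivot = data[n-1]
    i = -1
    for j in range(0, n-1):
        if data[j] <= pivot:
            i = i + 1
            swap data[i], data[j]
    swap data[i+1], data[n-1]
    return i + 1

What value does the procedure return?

8

pivot = data[9] = 15; i = -1
j=0: data[0]=9 ≤ 15 → i=0, swap data[0],data[0] (no change) → [9, 4, 8, 7, 16, 6, 13, 11, 10, 15]
j=1: data[1]=4 ≤ 15 → i=1, swap data[1],data[1] (no change) → [9, 4, 8, 7, 16, 6, 13, 11, 10, 15]
j=2: data[2]=8 ≤ 15 → i=2, swap data[2],data[2] (no change) → [9, 4, 8, 7, 16, 6, 13, 11, 10, 15]
j=3: data[3]=7 ≤ 15 → i=3, swap data[3],data[3] (no change) → [9, 4, 8, 7, 16, 6, 13, 11, 10, 15]
j=4: data[4]=16 > 15 → no swap
j=5: data[5]=6 ≤ 15 → i=4, swap data[4],data[5] → [9, 4, 8, 7, 6, 16, 13, 11, 10, 15]
j=6: data[6]=13 ≤ 15 → i=5, swap data[5],data[6] → [9, 4, 8, 7, 6, 13, 16, 11, 10, 15]
j=7: data[7]=11 ≤ 15 → i=6, swap data[6],data[7] → [9, 4, 8, 7, 6, 13, 11, 16, 10, 15]
j=8: data[8]=10 ≤ 15 → i=7, swap data[7],data[8] → [9, 4, 8, 7, 6, 13, 11, 10, 16, 15]
final swap data[8],data[9] → [9, 4, 8, 7, 6, 13, 11, 10, 15, 16]; return 8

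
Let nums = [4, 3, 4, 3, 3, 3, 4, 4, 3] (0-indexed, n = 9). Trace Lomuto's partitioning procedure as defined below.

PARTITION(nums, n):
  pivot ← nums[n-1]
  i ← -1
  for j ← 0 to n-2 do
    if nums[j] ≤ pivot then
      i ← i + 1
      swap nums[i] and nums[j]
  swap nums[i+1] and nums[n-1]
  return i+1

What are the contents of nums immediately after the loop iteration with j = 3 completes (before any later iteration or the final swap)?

[3, 3, 4, 4, 3, 3, 4, 4, 3]

pivot = nums[8] = 3; i = -1
j=0: nums[0]=4 > 3 → no swap
j=1: nums[1]=3 ≤ 3 → i=0, swap nums[0],nums[1] → [3, 4, 4, 3, 3, 3, 4, 4, 3]
j=2: nums[2]=4 > 3 → no swap
j=3: nums[3]=3 ≤ 3 → i=1, swap nums[1],nums[3] → [3, 3, 4, 4, 3, 3, 4, 4, 3]
(after j=3) nums = [3, 3, 4, 4, 3, 3, 4, 4, 3]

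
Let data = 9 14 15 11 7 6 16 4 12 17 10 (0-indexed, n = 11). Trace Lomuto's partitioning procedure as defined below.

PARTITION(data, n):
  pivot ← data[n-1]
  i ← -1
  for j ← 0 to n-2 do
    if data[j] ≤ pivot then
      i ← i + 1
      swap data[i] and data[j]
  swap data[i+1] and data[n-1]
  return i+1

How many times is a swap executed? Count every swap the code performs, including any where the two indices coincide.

5

pivot = data[10] = 10; i = -1
j=0: data[0]=9 ≤ 10 → i=0, swap data[0],data[0] (no change) → 9 14 15 11 7 6 16 4 12 17 10
j=1: data[1]=14 > 10 → no swap
j=2: data[2]=15 > 10 → no swap
j=3: data[3]=11 > 10 → no swap
j=4: data[4]=7 ≤ 10 → i=1, swap data[1],data[4] → 9 7 15 11 14 6 16 4 12 17 10
j=5: data[5]=6 ≤ 10 → i=2, swap data[2],data[5] → 9 7 6 11 14 15 16 4 12 17 10
j=6: data[6]=16 > 10 → no swap
j=7: data[7]=4 ≤ 10 → i=3, swap data[3],data[7] → 9 7 6 4 14 15 16 11 12 17 10
j=8: data[8]=12 > 10 → no swap
j=9: data[9]=17 > 10 → no swap
final swap data[4],data[10] → 9 7 6 4 10 15 16 11 12 17 14; return 4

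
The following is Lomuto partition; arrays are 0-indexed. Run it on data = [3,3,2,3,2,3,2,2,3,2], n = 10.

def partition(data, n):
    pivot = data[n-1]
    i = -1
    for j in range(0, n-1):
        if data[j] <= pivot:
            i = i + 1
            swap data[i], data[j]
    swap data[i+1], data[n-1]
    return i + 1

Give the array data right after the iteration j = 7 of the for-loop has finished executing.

pivot = data[9] = 2; i = -1
j=0: data[0]=3 > 2 → no swap
j=1: data[1]=3 > 2 → no swap
j=2: data[2]=2 ≤ 2 → i=0, swap data[0],data[2] → [2,3,3,3,2,3,2,2,3,2]
j=3: data[3]=3 > 2 → no swap
j=4: data[4]=2 ≤ 2 → i=1, swap data[1],data[4] → [2,2,3,3,3,3,2,2,3,2]
j=5: data[5]=3 > 2 → no swap
j=6: data[6]=2 ≤ 2 → i=2, swap data[2],data[6] → [2,2,2,3,3,3,3,2,3,2]
j=7: data[7]=2 ≤ 2 → i=3, swap data[3],data[7] → [2,2,2,2,3,3,3,3,3,2]
(after j=7) data = [2,2,2,2,3,3,3,3,3,2]

[2,2,2,2,3,3,3,3,3,2]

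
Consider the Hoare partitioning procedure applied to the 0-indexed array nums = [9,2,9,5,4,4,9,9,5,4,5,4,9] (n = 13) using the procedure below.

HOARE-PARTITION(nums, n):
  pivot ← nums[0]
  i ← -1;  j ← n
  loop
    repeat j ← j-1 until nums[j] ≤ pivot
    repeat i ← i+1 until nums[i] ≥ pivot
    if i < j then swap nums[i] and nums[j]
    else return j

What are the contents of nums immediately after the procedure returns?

pivot = nums[0] = 9; i = -1, j = 13
j→12 (nums[12]=9≤9), i→0 (nums[0]=9≥9); i<j, swap → [9,2,9,5,4,4,9,9,5,4,5,4,9]
j→11 (nums[11]=4≤9), i→2 (nums[2]=9≥9); i<j, swap → [9,2,4,5,4,4,9,9,5,4,5,9,9]
j→10 (nums[10]=5≤9), i→6 (nums[6]=9≥9); i<j, swap → [9,2,4,5,4,4,5,9,5,4,9,9,9]
j→9 (nums[9]=4≤9), i→7 (nums[7]=9≥9); i<j, swap → [9,2,4,5,4,4,5,4,5,9,9,9,9]
j→8, i→9; i≥j, return j=8. nums = [9,2,4,5,4,4,5,4,5,9,9,9,9]

[9,2,4,5,4,4,5,4,5,9,9,9,9]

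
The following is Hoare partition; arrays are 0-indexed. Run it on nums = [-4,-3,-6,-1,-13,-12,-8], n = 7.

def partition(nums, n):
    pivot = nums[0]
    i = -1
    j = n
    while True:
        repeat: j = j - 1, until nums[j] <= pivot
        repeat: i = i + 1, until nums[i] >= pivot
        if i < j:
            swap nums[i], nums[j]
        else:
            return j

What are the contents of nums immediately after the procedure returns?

pivot = nums[0] = -4; i = -1, j = 7
j→6 (nums[6]=-8≤-4), i→0 (nums[0]=-4≥-4); i<j, swap → [-8,-3,-6,-1,-13,-12,-4]
j→5 (nums[5]=-12≤-4), i→1 (nums[1]=-3≥-4); i<j, swap → [-8,-12,-6,-1,-13,-3,-4]
j→4 (nums[4]=-13≤-4), i→3 (nums[3]=-1≥-4); i<j, swap → [-8,-12,-6,-13,-1,-3,-4]
j→3, i→4; i≥j, return j=3. nums = [-8,-12,-6,-13,-1,-3,-4]

[-8,-12,-6,-13,-1,-3,-4]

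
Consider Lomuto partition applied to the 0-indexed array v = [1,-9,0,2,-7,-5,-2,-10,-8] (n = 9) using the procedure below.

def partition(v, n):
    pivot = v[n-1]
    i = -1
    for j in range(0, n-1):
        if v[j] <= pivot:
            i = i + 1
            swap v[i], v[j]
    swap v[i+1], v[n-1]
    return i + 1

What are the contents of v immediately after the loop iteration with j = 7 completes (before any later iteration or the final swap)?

pivot=-8, i=-1
j=0: 1>-8, skip
j=1: -9≤-8, i=0, swap(0,1) ⇒ [-9,1,0,2,-7,-5,-2,-10,-8]
j=2: 0>-8, skip
j=3: 2>-8, skip
j=4: -7>-8, skip
j=5: -5>-8, skip
j=6: -2>-8, skip
j=7: -10≤-8, i=1, swap(1,7) ⇒ [-9,-10,0,2,-7,-5,-2,1,-8]
(after j=7) v = [-9,-10,0,2,-7,-5,-2,1,-8]

[-9,-10,0,2,-7,-5,-2,1,-8]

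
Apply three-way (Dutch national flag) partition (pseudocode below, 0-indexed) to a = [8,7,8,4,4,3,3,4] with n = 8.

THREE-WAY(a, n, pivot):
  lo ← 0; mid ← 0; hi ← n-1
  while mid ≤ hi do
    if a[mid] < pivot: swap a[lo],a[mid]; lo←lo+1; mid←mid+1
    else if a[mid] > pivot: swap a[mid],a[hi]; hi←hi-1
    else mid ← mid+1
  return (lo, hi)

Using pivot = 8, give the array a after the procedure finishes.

pivot = 8; lo=0, mid=0, hi=7
a[mid]=8=8: mid=1
a[mid]=7<8: swap a[0],a[1]; lo=1,mid=2 → [7,8,8,4,4,3,3,4]
a[mid]=8=8: mid=3
a[mid]=4<8: swap a[1],a[3]; lo=2,mid=4 → [7,4,8,8,4,3,3,4]
a[mid]=4<8: swap a[2],a[4]; lo=3,mid=5 → [7,4,4,8,8,3,3,4]
a[mid]=3<8: swap a[3],a[5]; lo=4,mid=6 → [7,4,4,3,8,8,3,4]
a[mid]=3<8: swap a[4],a[6]; lo=5,mid=7 → [7,4,4,3,3,8,8,4]
a[mid]=4<8: swap a[5],a[7]; lo=6,mid=8 → [7,4,4,3,3,4,8,8]
end: lo=6, hi=7; a = [7,4,4,3,3,4,8,8]

[7,4,4,3,3,4,8,8]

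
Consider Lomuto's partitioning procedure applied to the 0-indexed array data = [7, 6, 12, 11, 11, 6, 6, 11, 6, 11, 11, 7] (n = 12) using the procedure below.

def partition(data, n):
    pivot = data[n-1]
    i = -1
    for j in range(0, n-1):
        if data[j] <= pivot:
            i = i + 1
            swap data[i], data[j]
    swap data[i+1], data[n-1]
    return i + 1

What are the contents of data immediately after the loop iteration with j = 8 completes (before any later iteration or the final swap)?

[7, 6, 6, 6, 6, 12, 11, 11, 11, 11, 11, 7]

pivot = data[11] = 7; i = -1
j=0: data[0]=7 ≤ 7 → i=0, swap data[0],data[0] (no change) → [7, 6, 12, 11, 11, 6, 6, 11, 6, 11, 11, 7]
j=1: data[1]=6 ≤ 7 → i=1, swap data[1],data[1] (no change) → [7, 6, 12, 11, 11, 6, 6, 11, 6, 11, 11, 7]
j=2: data[2]=12 > 7 → no swap
j=3: data[3]=11 > 7 → no swap
j=4: data[4]=11 > 7 → no swap
j=5: data[5]=6 ≤ 7 → i=2, swap data[2],data[5] → [7, 6, 6, 11, 11, 12, 6, 11, 6, 11, 11, 7]
j=6: data[6]=6 ≤ 7 → i=3, swap data[3],data[6] → [7, 6, 6, 6, 11, 12, 11, 11, 6, 11, 11, 7]
j=7: data[7]=11 > 7 → no swap
j=8: data[8]=6 ≤ 7 → i=4, swap data[4],data[8] → [7, 6, 6, 6, 6, 12, 11, 11, 11, 11, 11, 7]
(after j=8) data = [7, 6, 6, 6, 6, 12, 11, 11, 11, 11, 11, 7]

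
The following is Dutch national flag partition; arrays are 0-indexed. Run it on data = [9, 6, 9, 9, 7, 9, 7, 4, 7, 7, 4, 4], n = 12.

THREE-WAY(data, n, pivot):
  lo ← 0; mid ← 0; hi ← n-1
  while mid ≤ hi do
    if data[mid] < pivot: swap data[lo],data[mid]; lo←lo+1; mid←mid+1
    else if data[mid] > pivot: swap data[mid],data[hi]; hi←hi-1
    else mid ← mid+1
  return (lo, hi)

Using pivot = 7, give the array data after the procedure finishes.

[4, 6, 4, 4, 7, 7, 7, 7, 9, 9, 9, 9]

lo=0 mid=0 hi=11
9>7: swap(0,11), hi=10 ⇒ [4, 6, 9, 9, 7, 9, 7, 4, 7, 7, 4, 9]
4<7: swap(0,0), lo=1 mid=1 ⇒ [4, 6, 9, 9, 7, 9, 7, 4, 7, 7, 4, 9]
6<7: swap(1,1), lo=2 mid=2 ⇒ [4, 6, 9, 9, 7, 9, 7, 4, 7, 7, 4, 9]
9>7: swap(2,10), hi=9 ⇒ [4, 6, 4, 9, 7, 9, 7, 4, 7, 7, 9, 9]
4<7: swap(2,2), lo=3 mid=3 ⇒ [4, 6, 4, 9, 7, 9, 7, 4, 7, 7, 9, 9]
9>7: swap(3,9), hi=8 ⇒ [4, 6, 4, 7, 7, 9, 7, 4, 7, 9, 9, 9]
7=7: mid=4
7=7: mid=5
9>7: swap(5,8), hi=7 ⇒ [4, 6, 4, 7, 7, 7, 7, 4, 9, 9, 9, 9]
7=7: mid=6
7=7: mid=7
4<7: swap(3,7), lo=4 mid=8 ⇒ [4, 6, 4, 4, 7, 7, 7, 7, 9, 9, 9, 9]
done. lo=4 hi=7; data=[4, 6, 4, 4, 7, 7, 7, 7, 9, 9, 9, 9]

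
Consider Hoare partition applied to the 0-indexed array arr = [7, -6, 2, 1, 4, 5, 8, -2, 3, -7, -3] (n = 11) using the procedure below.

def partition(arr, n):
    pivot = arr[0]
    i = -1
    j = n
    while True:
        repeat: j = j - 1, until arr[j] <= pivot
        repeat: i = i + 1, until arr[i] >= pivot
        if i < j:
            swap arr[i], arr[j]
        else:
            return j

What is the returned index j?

pivot = arr[0] = 7; i = -1, j = 11
j→10 (arr[10]=-3≤7), i→0 (arr[0]=7≥7); i<j, swap → [-3, -6, 2, 1, 4, 5, 8, -2, 3, -7, 7]
j→9 (arr[9]=-7≤7), i→6 (arr[6]=8≥7); i<j, swap → [-3, -6, 2, 1, 4, 5, -7, -2, 3, 8, 7]
j→8, i→9; i≥j, return j=8. arr = [-3, -6, 2, 1, 4, 5, -7, -2, 3, 8, 7]

8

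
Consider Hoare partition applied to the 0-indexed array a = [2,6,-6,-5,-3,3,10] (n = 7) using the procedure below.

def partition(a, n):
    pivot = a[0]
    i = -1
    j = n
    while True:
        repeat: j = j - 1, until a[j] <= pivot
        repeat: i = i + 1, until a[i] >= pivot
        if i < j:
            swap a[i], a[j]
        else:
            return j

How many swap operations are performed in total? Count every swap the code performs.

pivot=2
j stops at 4 (-3), i stops at 0 (2); swap ⇒ [-3,6,-6,-5,2,3,10]
j stops at 3 (-5), i stops at 1 (6); swap ⇒ [-3,-5,-6,6,2,3,10]
j stops at 2, i stops at 3; i≥j ⇒ return 2. a=[-3,-5,-6,6,2,3,10]

2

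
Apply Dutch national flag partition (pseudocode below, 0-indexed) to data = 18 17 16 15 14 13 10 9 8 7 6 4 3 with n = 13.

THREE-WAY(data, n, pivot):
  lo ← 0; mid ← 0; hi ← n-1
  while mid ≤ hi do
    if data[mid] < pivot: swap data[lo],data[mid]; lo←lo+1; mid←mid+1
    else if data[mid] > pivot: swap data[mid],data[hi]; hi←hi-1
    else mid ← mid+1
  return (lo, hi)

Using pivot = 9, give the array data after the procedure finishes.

lo=0 mid=0 hi=12
18>9: swap(0,12), hi=11 ⇒ 3 17 16 15 14 13 10 9 8 7 6 4 18
3<9: swap(0,0), lo=1 mid=1 ⇒ 3 17 16 15 14 13 10 9 8 7 6 4 18
17>9: swap(1,11), hi=10 ⇒ 3 4 16 15 14 13 10 9 8 7 6 17 18
4<9: swap(1,1), lo=2 mid=2 ⇒ 3 4 16 15 14 13 10 9 8 7 6 17 18
16>9: swap(2,10), hi=9 ⇒ 3 4 6 15 14 13 10 9 8 7 16 17 18
6<9: swap(2,2), lo=3 mid=3 ⇒ 3 4 6 15 14 13 10 9 8 7 16 17 18
15>9: swap(3,9), hi=8 ⇒ 3 4 6 7 14 13 10 9 8 15 16 17 18
7<9: swap(3,3), lo=4 mid=4 ⇒ 3 4 6 7 14 13 10 9 8 15 16 17 18
14>9: swap(4,8), hi=7 ⇒ 3 4 6 7 8 13 10 9 14 15 16 17 18
8<9: swap(4,4), lo=5 mid=5 ⇒ 3 4 6 7 8 13 10 9 14 15 16 17 18
13>9: swap(5,7), hi=6 ⇒ 3 4 6 7 8 9 10 13 14 15 16 17 18
9=9: mid=6
10>9: swap(6,6), hi=5 ⇒ 3 4 6 7 8 9 10 13 14 15 16 17 18
done. lo=5 hi=5; data=3 4 6 7 8 9 10 13 14 15 16 17 18

3 4 6 7 8 9 10 13 14 15 16 17 18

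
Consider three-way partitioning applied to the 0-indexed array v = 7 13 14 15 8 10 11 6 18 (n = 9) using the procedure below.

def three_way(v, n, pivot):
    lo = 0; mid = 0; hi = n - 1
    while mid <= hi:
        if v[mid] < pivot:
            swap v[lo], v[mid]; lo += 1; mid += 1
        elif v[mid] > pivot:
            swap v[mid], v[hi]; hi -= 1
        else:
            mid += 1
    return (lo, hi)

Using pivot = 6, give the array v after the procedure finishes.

lo=0 mid=0 hi=8
7>6: swap(0,8), hi=7 ⇒ 18 13 14 15 8 10 11 6 7
18>6: swap(0,7), hi=6 ⇒ 6 13 14 15 8 10 11 18 7
6=6: mid=1
13>6: swap(1,6), hi=5 ⇒ 6 11 14 15 8 10 13 18 7
11>6: swap(1,5), hi=4 ⇒ 6 10 14 15 8 11 13 18 7
10>6: swap(1,4), hi=3 ⇒ 6 8 14 15 10 11 13 18 7
8>6: swap(1,3), hi=2 ⇒ 6 15 14 8 10 11 13 18 7
15>6: swap(1,2), hi=1 ⇒ 6 14 15 8 10 11 13 18 7
14>6: swap(1,1), hi=0 ⇒ 6 14 15 8 10 11 13 18 7
done. lo=0 hi=0; v=6 14 15 8 10 11 13 18 7

6 14 15 8 10 11 13 18 7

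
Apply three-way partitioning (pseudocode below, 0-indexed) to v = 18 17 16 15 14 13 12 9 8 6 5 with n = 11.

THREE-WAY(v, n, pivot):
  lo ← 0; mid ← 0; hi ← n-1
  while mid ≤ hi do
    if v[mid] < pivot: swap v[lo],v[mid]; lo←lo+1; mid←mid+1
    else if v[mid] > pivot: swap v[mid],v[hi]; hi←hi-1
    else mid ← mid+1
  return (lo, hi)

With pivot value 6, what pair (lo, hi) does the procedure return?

(1, 1)

lo=0 mid=0 hi=10
18>6: swap(0,10), hi=9 ⇒ 5 17 16 15 14 13 12 9 8 6 18
5<6: swap(0,0), lo=1 mid=1 ⇒ 5 17 16 15 14 13 12 9 8 6 18
17>6: swap(1,9), hi=8 ⇒ 5 6 16 15 14 13 12 9 8 17 18
6=6: mid=2
16>6: swap(2,8), hi=7 ⇒ 5 6 8 15 14 13 12 9 16 17 18
8>6: swap(2,7), hi=6 ⇒ 5 6 9 15 14 13 12 8 16 17 18
9>6: swap(2,6), hi=5 ⇒ 5 6 12 15 14 13 9 8 16 17 18
12>6: swap(2,5), hi=4 ⇒ 5 6 13 15 14 12 9 8 16 17 18
13>6: swap(2,4), hi=3 ⇒ 5 6 14 15 13 12 9 8 16 17 18
14>6: swap(2,3), hi=2 ⇒ 5 6 15 14 13 12 9 8 16 17 18
15>6: swap(2,2), hi=1 ⇒ 5 6 15 14 13 12 9 8 16 17 18
done. lo=1 hi=1; v=5 6 15 14 13 12 9 8 16 17 18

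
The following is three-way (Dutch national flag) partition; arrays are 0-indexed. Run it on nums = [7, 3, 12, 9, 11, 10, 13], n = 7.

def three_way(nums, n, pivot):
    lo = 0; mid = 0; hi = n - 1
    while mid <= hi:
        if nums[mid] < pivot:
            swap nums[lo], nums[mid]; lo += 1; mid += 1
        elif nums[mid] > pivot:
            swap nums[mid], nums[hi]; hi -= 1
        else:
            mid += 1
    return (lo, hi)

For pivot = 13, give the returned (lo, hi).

pivot = 13; lo=0, mid=0, hi=6
nums[mid]=7<13: swap nums[0],nums[0]; lo=1,mid=1 → [7, 3, 12, 9, 11, 10, 13]
nums[mid]=3<13: swap nums[1],nums[1]; lo=2,mid=2 → [7, 3, 12, 9, 11, 10, 13]
nums[mid]=12<13: swap nums[2],nums[2]; lo=3,mid=3 → [7, 3, 12, 9, 11, 10, 13]
nums[mid]=9<13: swap nums[3],nums[3]; lo=4,mid=4 → [7, 3, 12, 9, 11, 10, 13]
nums[mid]=11<13: swap nums[4],nums[4]; lo=5,mid=5 → [7, 3, 12, 9, 11, 10, 13]
nums[mid]=10<13: swap nums[5],nums[5]; lo=6,mid=6 → [7, 3, 12, 9, 11, 10, 13]
nums[mid]=13=13: mid=7
end: lo=6, hi=6; nums = [7, 3, 12, 9, 11, 10, 13]

(6, 6)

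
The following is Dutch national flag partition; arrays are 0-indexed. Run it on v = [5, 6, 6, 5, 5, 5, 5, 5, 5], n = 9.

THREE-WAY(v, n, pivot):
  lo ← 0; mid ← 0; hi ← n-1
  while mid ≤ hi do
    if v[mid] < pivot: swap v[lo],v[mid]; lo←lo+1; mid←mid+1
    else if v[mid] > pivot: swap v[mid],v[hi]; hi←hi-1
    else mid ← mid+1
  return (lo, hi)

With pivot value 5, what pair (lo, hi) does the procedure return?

(0, 6)

pivot = 5; lo=0, mid=0, hi=8
v[mid]=5=5: mid=1
v[mid]=6>5: swap v[1],v[8]; hi=7 → [5, 5, 6, 5, 5, 5, 5, 5, 6]
v[mid]=5=5: mid=2
v[mid]=6>5: swap v[2],v[7]; hi=6 → [5, 5, 5, 5, 5, 5, 5, 6, 6]
v[mid]=5=5: mid=3
v[mid]=5=5: mid=4
v[mid]=5=5: mid=5
v[mid]=5=5: mid=6
v[mid]=5=5: mid=7
end: lo=0, hi=6; v = [5, 5, 5, 5, 5, 5, 5, 6, 6]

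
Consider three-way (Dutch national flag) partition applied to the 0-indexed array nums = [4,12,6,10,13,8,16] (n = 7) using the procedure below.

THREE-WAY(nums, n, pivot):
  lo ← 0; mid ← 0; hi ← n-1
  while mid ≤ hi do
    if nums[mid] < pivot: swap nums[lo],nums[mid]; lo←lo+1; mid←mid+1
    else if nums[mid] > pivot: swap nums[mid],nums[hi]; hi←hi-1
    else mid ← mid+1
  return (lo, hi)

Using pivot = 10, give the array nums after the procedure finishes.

pivot = 10; lo=0, mid=0, hi=6
nums[mid]=4<10: swap nums[0],nums[0]; lo=1,mid=1 → [4,12,6,10,13,8,16]
nums[mid]=12>10: swap nums[1],nums[6]; hi=5 → [4,16,6,10,13,8,12]
nums[mid]=16>10: swap nums[1],nums[5]; hi=4 → [4,8,6,10,13,16,12]
nums[mid]=8<10: swap nums[1],nums[1]; lo=2,mid=2 → [4,8,6,10,13,16,12]
nums[mid]=6<10: swap nums[2],nums[2]; lo=3,mid=3 → [4,8,6,10,13,16,12]
nums[mid]=10=10: mid=4
nums[mid]=13>10: swap nums[4],nums[4]; hi=3 → [4,8,6,10,13,16,12]
end: lo=3, hi=3; nums = [4,8,6,10,13,16,12]

[4,8,6,10,13,16,12]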